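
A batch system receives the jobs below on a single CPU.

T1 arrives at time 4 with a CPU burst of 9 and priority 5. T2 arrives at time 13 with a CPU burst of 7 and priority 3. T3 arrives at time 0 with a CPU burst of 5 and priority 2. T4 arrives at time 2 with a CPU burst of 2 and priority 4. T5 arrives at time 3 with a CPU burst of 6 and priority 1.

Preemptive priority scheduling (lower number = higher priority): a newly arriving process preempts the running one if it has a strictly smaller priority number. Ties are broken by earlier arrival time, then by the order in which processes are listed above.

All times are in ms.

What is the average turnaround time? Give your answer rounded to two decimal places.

Gantt: | T3 0-3 | T5 3-9 | T3 9-11 | T4 11-13 | T2 13-20 | T1 20-29 |
Completion: T1=29  T2=20  T3=11  T4=13  T5=9
Turnaround times: T1=25, T2=7, T3=11, T4=11, T5=6
Average turnaround = (25+7+11+11+6) / 5 = 60/5 = 12.00

12.00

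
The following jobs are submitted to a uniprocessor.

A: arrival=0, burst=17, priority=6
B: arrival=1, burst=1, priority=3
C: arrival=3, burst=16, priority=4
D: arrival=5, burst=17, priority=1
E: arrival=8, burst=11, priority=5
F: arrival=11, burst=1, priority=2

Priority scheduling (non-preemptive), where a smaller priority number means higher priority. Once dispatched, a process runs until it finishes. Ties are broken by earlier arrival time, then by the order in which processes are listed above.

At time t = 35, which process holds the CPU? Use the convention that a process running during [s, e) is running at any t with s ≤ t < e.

Timeline: | A 0-17 | D 17-34 | F 34-35 | B 35-36 | C 36-52 | E 52-63 |
Completion: A=17  B=36  C=52  D=34  E=63  F=35
Turnaround (C−A): A=17  B=35  C=49  D=29  E=55  F=24

B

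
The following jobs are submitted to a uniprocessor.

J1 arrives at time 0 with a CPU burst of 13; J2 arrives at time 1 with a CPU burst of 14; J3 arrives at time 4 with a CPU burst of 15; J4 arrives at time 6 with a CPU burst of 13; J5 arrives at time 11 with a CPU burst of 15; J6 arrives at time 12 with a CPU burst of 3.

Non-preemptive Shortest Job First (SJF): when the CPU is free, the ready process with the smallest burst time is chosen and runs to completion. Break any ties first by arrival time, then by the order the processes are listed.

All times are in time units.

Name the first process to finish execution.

J1

Timeline: | J1 0-13 | J6 13-16 | J4 16-29 | J2 29-43 | J3 43-58 | J5 58-73 |
Completion: J1=13  J2=43  J3=58  J4=29  J5=73  J6=16
Turnaround (C−A): J1=13  J2=42  J3=54  J4=23  J5=62  J6=4
Finish order: J1 → J6 → J4 → J2 → J3 → J5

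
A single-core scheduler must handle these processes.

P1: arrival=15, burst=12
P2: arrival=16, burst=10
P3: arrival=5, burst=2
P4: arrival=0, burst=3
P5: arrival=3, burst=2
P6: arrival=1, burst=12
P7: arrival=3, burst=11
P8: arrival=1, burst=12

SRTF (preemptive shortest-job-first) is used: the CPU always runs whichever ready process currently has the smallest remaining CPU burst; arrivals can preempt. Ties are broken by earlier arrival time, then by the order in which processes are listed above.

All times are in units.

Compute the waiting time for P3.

0

Timeline: | P4 0-3 | P5 3-5 | P3 5-7 | P7 7-18 | P2 18-28 | P6 28-40 | P8 40-52 | P1 52-64 |
Completion: P1=64  P2=28  P3=7  P4=3  P5=5  P6=40  P7=18  P8=52
Waiting(P3) = turnaround − burst = 2 − 2 = 0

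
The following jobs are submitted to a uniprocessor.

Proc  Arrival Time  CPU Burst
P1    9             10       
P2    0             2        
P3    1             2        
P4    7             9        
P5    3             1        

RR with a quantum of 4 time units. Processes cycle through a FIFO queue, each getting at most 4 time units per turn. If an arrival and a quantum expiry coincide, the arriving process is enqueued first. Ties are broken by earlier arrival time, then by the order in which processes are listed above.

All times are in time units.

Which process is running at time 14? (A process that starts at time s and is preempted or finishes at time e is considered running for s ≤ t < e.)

P1

Gantt: | P2 0-2 | P3 2-4 | P5 4-5 | idle 5-7 | P4 7-11 | P1 11-15 | P4 15-19 | P1 19-23 | P4 23-24 | P1 24-26 |
Completion: P1=26  P2=2  P3=4  P4=24  P5=5
Turnaround (C−A): P1=17  P2=2  P3=3  P4=17  P5=2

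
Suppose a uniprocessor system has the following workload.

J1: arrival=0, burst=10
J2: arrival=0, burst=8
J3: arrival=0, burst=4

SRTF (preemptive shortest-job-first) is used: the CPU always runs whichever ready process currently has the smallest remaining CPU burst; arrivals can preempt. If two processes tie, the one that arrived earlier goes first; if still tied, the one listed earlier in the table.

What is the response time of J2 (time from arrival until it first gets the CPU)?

4

Gantt: | J3 0-4 | J2 4-12 | J1 12-22 |
Completion: J1=22  J2=12  J3=4
Response(J2) = first start − arrival = 4 − 0 = 4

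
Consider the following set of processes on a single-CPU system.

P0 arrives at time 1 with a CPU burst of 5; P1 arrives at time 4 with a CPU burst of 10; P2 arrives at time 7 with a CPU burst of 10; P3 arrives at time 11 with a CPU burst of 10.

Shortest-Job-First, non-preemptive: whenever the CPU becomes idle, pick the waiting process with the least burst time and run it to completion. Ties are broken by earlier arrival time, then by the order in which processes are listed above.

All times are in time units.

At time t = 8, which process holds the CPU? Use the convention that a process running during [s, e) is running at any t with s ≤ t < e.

Schedule: | idle 0-1 | P0 1-6 | P1 6-16 | P2 16-26 | P3 26-36 |
Completion: P0=6  P1=16  P2=26  P3=36
Turnaround (C−A): P0=5  P1=12  P2=19  P3=25

P1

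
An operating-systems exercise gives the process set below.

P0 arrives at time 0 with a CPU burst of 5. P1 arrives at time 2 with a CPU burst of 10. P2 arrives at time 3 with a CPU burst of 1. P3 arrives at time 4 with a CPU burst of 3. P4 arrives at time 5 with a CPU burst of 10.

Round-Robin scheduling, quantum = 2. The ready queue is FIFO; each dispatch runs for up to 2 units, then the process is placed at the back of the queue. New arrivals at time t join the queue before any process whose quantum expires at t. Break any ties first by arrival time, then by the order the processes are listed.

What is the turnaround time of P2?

4

Schedule: | P0 0-2 | P1 2-4 | P0 4-6 | P2 6-7 | P3 7-9 | P1 9-11 | P4 11-13 | P0 13-14 | P3 14-15 | P1 15-17 | P4 17-19 | P1 19-21 | P4 21-23 | P1 23-25 | P4 25-29 |
Completion: P0=14  P1=25  P2=7  P3=15  P4=29
Turnaround (C−A): P0=14  P1=23  P2=4  P3=11  P4=24
Turnaround(P2) = completion − arrival = 7 − 3 = 4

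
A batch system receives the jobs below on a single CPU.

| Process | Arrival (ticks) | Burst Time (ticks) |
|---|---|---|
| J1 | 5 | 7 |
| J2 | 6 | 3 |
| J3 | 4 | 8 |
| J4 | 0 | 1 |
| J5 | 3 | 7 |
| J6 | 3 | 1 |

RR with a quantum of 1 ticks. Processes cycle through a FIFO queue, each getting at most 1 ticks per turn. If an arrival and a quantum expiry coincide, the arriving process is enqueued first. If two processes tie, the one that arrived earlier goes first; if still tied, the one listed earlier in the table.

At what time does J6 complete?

5

Gantt: | J4 0-1 | idle 1-3 | J5 3-4 | J6 4-5 | J3 5-6 | J5 6-7 | J1 7-8 | J2 8-9 | J3 9-10 | J5 10-11 | J1 11-12 | J2 12-13 | J3 13-14 | J5 14-15 | J1 15-16 | J2 16-17 | J3 17-18 | J5 18-19 | J1 19-20 | J3 20-21 | J5 21-22 | J1 22-23 | J3 23-24 | J5 24-25 | J1 25-26 | J3 26-27 | J1 27-28 | J3 28-29 |
Completion: J1=28  J2=17  J3=29  J4=1  J5=25  J6=5
Turnaround (C−A): J1=23  J2=11  J3=25  J4=1  J5=22  J6=2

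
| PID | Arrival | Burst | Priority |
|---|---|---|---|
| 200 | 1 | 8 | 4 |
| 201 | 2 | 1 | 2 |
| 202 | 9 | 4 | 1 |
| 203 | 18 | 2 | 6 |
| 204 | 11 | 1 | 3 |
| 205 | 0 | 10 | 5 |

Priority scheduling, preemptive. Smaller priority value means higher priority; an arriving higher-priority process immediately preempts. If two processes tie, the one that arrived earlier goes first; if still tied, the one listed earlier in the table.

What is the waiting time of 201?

0

Timeline: | 205 0-1 | 200 1-2 | 201 2-3 | 200 3-9 | 202 9-13 | 204 13-14 | 200 14-15 | 205 15-24 | 203 24-26 |
Completion: 200=15  201=3  202=13  203=26  204=14  205=24
Turnaround (C−A): 200=14  201=1  202=4  203=8  204=3  205=24
Waiting(201) = turnaround − burst = 1 − 1 = 0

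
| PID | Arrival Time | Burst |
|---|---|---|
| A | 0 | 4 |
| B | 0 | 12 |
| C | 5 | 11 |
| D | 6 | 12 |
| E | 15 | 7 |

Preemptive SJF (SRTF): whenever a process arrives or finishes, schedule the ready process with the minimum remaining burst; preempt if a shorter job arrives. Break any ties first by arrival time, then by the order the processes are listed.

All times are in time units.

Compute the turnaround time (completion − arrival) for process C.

Timeline: | A 0-4 | B 4-16 | E 16-23 | C 23-34 | D 34-46 |
Completion: A=4  B=16  C=34  D=46  E=23
Turnaround(C) = completion − arrival = 34 − 5 = 29

29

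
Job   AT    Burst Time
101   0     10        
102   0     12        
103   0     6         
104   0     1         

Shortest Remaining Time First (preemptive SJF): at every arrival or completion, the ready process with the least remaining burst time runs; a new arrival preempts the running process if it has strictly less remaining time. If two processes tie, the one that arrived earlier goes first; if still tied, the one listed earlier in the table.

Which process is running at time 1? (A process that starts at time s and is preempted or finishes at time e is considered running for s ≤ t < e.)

Gantt: | 104 0-1 | 103 1-7 | 101 7-17 | 102 17-29 |
Completion: 101=17  102=29  103=7  104=1
Turnaround (C−A): 101=17  102=29  103=7  104=1

103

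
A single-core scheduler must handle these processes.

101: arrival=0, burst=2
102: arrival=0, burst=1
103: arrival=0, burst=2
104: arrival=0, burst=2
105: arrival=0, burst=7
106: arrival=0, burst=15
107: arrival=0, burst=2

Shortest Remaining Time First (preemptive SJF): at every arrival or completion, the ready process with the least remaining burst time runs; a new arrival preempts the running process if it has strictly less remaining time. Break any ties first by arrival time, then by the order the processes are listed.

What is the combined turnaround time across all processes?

72

Schedule: | 102 0-1 | 101 1-3 | 103 3-5 | 104 5-7 | 107 7-9 | 105 9-16 | 106 16-31 |
Completion: 101=3  102=1  103=5  104=7  105=16  106=31  107=9
Turnaround = completion − arrival: 101=3, 102=1, 103=5, 104=7, 105=16, 106=31, 107=9
Total turnaround = 3 + 1 + 5 + 7 + 16 + 31 + 9 = 72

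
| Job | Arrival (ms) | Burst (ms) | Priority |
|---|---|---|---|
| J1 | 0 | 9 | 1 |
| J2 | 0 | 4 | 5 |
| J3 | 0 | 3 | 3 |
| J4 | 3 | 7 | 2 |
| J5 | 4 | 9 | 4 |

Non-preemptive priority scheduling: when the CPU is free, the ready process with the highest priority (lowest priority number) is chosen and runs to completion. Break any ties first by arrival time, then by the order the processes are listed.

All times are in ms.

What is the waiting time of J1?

Timeline: | J1 0-9 | J4 9-16 | J3 16-19 | J5 19-28 | J2 28-32 |
Completion: J1=9  J2=32  J3=19  J4=16  J5=28
Waiting(J1) = turnaround − burst = 9 − 9 = 0

0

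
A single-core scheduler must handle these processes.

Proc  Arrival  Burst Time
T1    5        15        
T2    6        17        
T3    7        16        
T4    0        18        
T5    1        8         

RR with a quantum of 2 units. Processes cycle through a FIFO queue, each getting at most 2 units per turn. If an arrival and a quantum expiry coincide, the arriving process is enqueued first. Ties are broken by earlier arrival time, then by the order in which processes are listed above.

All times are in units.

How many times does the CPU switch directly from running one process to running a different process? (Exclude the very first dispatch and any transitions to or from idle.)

37

Timeline: | T4 0-2 | T5 2-4 | T4 4-6 | T5 6-8 | T1 8-10 | T2 10-12 | T4 12-14 | T3 14-16 | T5 16-18 | T1 18-20 | T2 20-22 | T4 22-24 | T3 24-26 | T5 26-28 | T1 28-30 | T2 30-32 | T4 32-34 | T3 34-36 | T1 36-38 | T2 38-40 | T4 40-42 | T3 42-44 | T1 44-46 | T2 46-48 | T4 48-50 | T3 50-52 | T1 52-54 | T2 54-56 | T4 56-58 | T3 58-60 | T1 60-62 | T2 62-64 | T4 64-66 | T3 66-68 | T1 68-69 | T2 69-71 | T3 71-73 | T2 73-74 |
Completion: T1=69  T2=74  T3=73  T4=66  T5=28
Turnaround (C−A): T1=64  T2=68  T3=66  T4=66  T5=27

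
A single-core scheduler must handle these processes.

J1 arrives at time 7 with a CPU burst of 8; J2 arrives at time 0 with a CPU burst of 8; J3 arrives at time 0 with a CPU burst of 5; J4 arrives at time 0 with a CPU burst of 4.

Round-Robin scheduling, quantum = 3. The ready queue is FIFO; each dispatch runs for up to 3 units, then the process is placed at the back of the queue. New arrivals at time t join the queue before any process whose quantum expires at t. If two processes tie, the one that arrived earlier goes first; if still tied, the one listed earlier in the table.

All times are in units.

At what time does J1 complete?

25

Gantt: | J2 0-3 | J3 3-6 | J4 6-9 | J2 9-12 | J3 12-14 | J1 14-17 | J4 17-18 | J2 18-20 | J1 20-25 |
Completion: J1=25  J2=20  J3=14  J4=18
Turnaround (C−A): J1=18  J2=20  J3=14  J4=18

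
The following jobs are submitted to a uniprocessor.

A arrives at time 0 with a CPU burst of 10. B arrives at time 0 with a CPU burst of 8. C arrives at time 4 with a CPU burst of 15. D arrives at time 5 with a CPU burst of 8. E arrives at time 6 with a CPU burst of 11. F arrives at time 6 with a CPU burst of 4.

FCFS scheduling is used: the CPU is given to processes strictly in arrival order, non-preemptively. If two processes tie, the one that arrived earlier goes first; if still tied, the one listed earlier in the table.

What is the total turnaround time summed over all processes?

189

Schedule: | A 0-10 | B 10-18 | C 18-33 | D 33-41 | E 41-52 | F 52-56 |
Completion: A=10  B=18  C=33  D=41  E=52  F=56
Turnaround (C−A): A=10  B=18  C=29  D=36  E=46  F=50
Turnaround = completion − arrival: A=10, B=18, C=29, D=36, E=46, F=50
Total turnaround = 10 + 18 + 29 + 36 + 46 + 50 = 189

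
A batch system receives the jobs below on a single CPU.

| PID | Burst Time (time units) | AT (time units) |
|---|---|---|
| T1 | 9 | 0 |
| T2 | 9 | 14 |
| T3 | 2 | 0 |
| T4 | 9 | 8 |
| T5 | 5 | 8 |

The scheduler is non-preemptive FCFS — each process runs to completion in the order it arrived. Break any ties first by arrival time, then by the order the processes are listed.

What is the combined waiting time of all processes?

35

Timeline: | T1 0-9 | T3 9-11 | T4 11-20 | T5 20-25 | T2 25-34 |
Completion: T1=9  T2=34  T3=11  T4=20  T5=25
Waiting = turnaround − burst: T1=0, T2=11, T3=9, T4=3, T5=12
Total waiting = 0 + 11 + 9 + 3 + 12 = 35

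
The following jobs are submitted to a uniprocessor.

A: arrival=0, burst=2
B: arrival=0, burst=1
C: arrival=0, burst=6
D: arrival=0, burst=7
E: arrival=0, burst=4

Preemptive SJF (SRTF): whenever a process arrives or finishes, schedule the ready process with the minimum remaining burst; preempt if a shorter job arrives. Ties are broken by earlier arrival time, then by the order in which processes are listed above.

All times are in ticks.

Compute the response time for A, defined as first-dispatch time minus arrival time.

1

Timeline: | B 0-1 | A 1-3 | E 3-7 | C 7-13 | D 13-20 |
Completion: A=3  B=1  C=13  D=20  E=7
Turnaround (C−A): A=3  B=1  C=13  D=20  E=7
Response(A) = first start − arrival = 1 − 0 = 1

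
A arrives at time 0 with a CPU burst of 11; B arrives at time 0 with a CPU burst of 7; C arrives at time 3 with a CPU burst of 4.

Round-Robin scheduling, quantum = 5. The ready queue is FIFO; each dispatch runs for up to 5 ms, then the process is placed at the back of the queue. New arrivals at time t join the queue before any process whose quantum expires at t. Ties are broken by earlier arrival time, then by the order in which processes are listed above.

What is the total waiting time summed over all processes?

32

Timeline: | A 0-5 | B 5-10 | C 10-14 | A 14-19 | B 19-21 | A 21-22 |
Completion: A=22  B=21  C=14
Waiting = turnaround − burst: A=11, B=14, C=7
Total waiting = 11 + 14 + 7 = 32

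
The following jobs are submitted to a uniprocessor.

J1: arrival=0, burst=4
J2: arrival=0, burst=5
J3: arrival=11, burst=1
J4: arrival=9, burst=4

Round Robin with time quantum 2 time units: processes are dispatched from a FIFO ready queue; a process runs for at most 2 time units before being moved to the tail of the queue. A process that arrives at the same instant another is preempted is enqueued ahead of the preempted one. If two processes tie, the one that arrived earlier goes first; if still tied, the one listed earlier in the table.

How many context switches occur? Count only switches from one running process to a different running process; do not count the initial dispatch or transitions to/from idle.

Timeline: | J1 0-2 | J2 2-4 | J1 4-6 | J2 6-9 | J4 9-11 | J3 11-12 | J4 12-14 |
Completion: J1=6  J2=9  J3=12  J4=14
Turnaround (C−A): J1=6  J2=9  J3=1  J4=5

6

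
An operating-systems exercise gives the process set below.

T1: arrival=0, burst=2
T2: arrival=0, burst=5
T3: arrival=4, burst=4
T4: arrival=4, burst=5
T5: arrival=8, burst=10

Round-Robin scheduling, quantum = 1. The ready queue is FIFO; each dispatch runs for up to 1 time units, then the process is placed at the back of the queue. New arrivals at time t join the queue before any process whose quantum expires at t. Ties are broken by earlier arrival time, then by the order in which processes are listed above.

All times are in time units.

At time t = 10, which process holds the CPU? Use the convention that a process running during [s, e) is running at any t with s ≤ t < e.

Gantt: | T1 0-1 | T2 1-2 | T1 2-3 | T2 3-4 | T3 4-5 | T4 5-6 | T2 6-7 | T3 7-8 | T4 8-9 | T2 9-10 | T5 10-11 | T3 11-12 | T4 12-13 | T2 13-14 | T5 14-15 | T3 15-16 | T4 16-17 | T5 17-18 | T4 18-19 | T5 19-26 |
Completion: T1=3  T2=14  T3=16  T4=19  T5=26
Turnaround (C−A): T1=3  T2=14  T3=12  T4=15  T5=18

T5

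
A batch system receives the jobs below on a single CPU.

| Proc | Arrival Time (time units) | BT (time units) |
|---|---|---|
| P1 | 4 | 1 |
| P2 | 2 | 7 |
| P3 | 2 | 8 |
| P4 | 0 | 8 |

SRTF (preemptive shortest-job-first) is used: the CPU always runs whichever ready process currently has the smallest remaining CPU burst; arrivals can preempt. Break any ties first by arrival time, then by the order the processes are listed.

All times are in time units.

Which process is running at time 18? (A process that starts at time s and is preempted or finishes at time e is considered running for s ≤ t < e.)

Gantt: | P4 0-4 | P1 4-5 | P4 5-9 | P2 9-16 | P3 16-24 |
Completion: P1=5  P2=16  P3=24  P4=9
Turnaround (C−A): P1=1  P2=14  P3=22  P4=9

P3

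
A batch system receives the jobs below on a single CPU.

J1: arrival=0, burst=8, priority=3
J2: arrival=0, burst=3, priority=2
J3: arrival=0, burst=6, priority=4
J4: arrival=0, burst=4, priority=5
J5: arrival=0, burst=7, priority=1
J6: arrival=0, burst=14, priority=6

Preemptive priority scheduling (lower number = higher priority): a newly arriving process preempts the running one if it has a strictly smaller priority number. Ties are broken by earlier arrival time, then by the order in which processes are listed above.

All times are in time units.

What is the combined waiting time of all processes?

87

Gantt: | J5 0-7 | J2 7-10 | J1 10-18 | J3 18-24 | J4 24-28 | J6 28-42 |
Completion: J1=18  J2=10  J3=24  J4=28  J5=7  J6=42
Waiting = turnaround − burst: J1=10, J2=7, J3=18, J4=24, J5=0, J6=28
Total waiting = 10 + 7 + 18 + 24 + 0 + 28 = 87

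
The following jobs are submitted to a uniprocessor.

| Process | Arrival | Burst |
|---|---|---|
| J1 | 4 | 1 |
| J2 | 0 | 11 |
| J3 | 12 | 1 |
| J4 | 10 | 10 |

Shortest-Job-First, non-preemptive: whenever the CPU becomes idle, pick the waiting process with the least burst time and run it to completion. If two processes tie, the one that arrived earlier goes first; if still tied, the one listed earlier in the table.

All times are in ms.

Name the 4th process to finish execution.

J4

Schedule: | J2 0-11 | J1 11-12 | J3 12-13 | J4 13-23 |
Completion: J1=12  J2=11  J3=13  J4=23
Finish order: J2 → J1 → J3 → J4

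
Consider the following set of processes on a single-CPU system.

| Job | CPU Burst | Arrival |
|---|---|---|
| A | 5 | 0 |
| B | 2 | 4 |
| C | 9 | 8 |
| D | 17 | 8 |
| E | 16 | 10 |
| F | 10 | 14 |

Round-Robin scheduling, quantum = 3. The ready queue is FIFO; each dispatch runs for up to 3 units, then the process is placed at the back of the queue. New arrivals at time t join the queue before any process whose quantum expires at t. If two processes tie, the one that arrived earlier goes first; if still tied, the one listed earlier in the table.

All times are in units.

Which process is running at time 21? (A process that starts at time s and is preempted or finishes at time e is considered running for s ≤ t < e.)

Timeline: | A 0-5 | B 5-7 | idle 7-8 | C 8-11 | D 11-14 | E 14-17 | C 17-20 | F 20-23 | D 23-26 | E 26-29 | C 29-32 | F 32-35 | D 35-38 | E 38-41 | F 41-44 | D 44-47 | E 47-50 | F 50-51 | D 51-54 | E 54-57 | D 57-59 | E 59-60 |
Completion: A=5  B=7  C=32  D=59  E=60  F=51
Turnaround (C−A): A=5  B=3  C=24  D=51  E=50  F=37

F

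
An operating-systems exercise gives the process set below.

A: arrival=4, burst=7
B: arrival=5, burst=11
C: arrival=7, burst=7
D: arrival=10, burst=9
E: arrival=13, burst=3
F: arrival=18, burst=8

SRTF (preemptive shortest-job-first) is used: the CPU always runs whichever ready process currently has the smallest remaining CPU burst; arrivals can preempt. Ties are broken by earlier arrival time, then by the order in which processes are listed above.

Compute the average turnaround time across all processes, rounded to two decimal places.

17.83

Gantt: | idle 0-4 | A 4-11 | C 11-13 | E 13-16 | C 16-21 | F 21-29 | D 29-38 | B 38-49 |
Completion: A=11  B=49  C=21  D=38  E=16  F=29
Turnaround times: A=7, B=44, C=14, D=28, E=3, F=11
Average turnaround = (7+44+14+28+3+11) / 6 = 107/6 = 17.83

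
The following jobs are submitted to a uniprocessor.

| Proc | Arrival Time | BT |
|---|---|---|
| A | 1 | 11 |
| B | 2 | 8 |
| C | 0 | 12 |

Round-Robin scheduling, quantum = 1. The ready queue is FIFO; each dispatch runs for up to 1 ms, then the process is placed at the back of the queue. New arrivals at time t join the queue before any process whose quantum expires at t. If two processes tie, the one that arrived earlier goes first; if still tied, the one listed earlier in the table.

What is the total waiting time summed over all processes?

Schedule: | C 0-1 | A 1-2 | C 2-3 | B 3-4 | A 4-5 | C 5-6 | B 6-7 | A 7-8 | C 8-9 | B 9-10 | A 10-11 | C 11-12 | B 12-13 | A 13-14 | C 14-15 | B 15-16 | A 16-17 | C 17-18 | B 18-19 | A 19-20 | C 20-21 | B 21-22 | A 22-23 | C 23-24 | B 24-25 | A 25-26 | C 26-27 | A 27-28 | C 28-29 | A 29-30 | C 30-31 |
Completion: A=30  B=25  C=31
Waiting = turnaround − burst: A=18, B=15, C=19
Total waiting = 18 + 15 + 19 = 52

52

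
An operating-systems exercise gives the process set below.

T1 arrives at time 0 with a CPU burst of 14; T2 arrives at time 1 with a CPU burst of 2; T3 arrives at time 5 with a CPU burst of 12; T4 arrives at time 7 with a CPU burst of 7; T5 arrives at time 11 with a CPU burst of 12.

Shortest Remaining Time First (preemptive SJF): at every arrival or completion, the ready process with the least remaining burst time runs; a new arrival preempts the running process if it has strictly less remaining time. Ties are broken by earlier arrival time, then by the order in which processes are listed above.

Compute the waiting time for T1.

Timeline: | T1 0-1 | T2 1-3 | T1 3-7 | T4 7-14 | T1 14-23 | T3 23-35 | T5 35-47 |
Completion: T1=23  T2=3  T3=35  T4=14  T5=47
Turnaround (C−A): T1=23  T2=2  T3=30  T4=7  T5=36
Waiting(T1) = turnaround − burst = 23 − 14 = 9

9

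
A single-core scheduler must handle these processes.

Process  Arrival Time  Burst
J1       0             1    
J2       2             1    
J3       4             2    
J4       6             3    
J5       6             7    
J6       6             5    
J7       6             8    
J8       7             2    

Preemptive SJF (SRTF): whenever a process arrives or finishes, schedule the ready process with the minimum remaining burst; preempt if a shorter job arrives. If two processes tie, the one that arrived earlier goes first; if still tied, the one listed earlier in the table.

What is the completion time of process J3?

Gantt: | J1 0-1 | idle 1-2 | J2 2-3 | idle 3-4 | J3 4-6 | J4 6-9 | J8 9-11 | J6 11-16 | J5 16-23 | J7 23-31 |
Completion: J1=1  J2=3  J3=6  J4=9  J5=23  J6=16  J7=31  J8=11

6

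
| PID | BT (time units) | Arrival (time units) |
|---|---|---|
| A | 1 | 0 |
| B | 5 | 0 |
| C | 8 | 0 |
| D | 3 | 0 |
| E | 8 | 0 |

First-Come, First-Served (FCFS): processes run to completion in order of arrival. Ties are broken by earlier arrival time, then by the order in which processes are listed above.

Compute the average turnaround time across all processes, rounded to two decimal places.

Schedule: | A 0-1 | B 1-6 | C 6-14 | D 14-17 | E 17-25 |
Completion: A=1  B=6  C=14  D=17  E=25
Turnaround (C−A): A=1  B=6  C=14  D=17  E=25
Turnaround times: A=1, B=6, C=14, D=17, E=25
Average turnaround = (1+6+14+17+25) / 5 = 63/5 = 12.60

12.60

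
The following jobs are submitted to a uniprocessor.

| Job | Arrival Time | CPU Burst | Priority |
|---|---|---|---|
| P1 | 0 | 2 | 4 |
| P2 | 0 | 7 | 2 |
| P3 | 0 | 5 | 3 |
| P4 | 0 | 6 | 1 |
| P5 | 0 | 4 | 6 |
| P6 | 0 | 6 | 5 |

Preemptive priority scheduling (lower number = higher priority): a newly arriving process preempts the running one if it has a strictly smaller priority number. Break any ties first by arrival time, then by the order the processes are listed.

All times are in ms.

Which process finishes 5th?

P6

Schedule: | P4 0-6 | P2 6-13 | P3 13-18 | P1 18-20 | P6 20-26 | P5 26-30 |
Completion: P1=20  P2=13  P3=18  P4=6  P5=30  P6=26
Turnaround (C−A): P1=20  P2=13  P3=18  P4=6  P5=30  P6=26
Finish order: P4 → P2 → P3 → P1 → P6 → P5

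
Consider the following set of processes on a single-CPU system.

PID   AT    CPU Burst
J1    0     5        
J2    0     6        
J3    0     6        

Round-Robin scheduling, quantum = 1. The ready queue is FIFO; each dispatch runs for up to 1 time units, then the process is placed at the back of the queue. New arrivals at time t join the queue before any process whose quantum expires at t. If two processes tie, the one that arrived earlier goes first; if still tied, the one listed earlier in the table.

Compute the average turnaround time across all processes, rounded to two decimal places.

Schedule: | J1 0-1 | J2 1-2 | J3 2-3 | J1 3-4 | J2 4-5 | J3 5-6 | J1 6-7 | J2 7-8 | J3 8-9 | J1 9-10 | J2 10-11 | J3 11-12 | J1 12-13 | J2 13-14 | J3 14-15 | J2 15-16 | J3 16-17 |
Completion: J1=13  J2=16  J3=17
Turnaround times: J1=13, J2=16, J3=17
Average turnaround = (13+16+17) / 3 = 46/3 = 15.33

15.33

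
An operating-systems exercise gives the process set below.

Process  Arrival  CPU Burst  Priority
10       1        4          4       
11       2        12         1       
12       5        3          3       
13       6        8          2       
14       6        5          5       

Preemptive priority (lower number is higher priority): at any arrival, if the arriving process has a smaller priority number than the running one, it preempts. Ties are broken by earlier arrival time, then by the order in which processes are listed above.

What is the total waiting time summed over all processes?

Gantt: | idle 0-1 | 10 1-2 | 11 2-14 | 13 14-22 | 12 22-25 | 10 25-28 | 14 28-33 |
Completion: 10=28  11=14  12=25  13=22  14=33
Turnaround (C−A): 10=27  11=12  12=20  13=16  14=27
Waiting = turnaround − burst: 10=23, 11=0, 12=17, 13=8, 14=22
Total waiting = 23 + 0 + 17 + 8 + 22 = 70

70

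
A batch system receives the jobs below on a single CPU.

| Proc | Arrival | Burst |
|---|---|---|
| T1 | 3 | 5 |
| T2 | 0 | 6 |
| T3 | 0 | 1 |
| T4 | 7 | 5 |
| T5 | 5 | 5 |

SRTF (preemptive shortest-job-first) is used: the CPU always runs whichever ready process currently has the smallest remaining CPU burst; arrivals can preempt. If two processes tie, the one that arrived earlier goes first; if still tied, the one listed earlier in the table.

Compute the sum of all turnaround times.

Gantt: | T3 0-1 | T2 1-7 | T1 7-12 | T5 12-17 | T4 17-22 |
Completion: T1=12  T2=7  T3=1  T4=22  T5=17
Turnaround = completion − arrival: T1=9, T2=7, T3=1, T4=15, T5=12
Total turnaround = 9 + 7 + 1 + 15 + 12 = 44

44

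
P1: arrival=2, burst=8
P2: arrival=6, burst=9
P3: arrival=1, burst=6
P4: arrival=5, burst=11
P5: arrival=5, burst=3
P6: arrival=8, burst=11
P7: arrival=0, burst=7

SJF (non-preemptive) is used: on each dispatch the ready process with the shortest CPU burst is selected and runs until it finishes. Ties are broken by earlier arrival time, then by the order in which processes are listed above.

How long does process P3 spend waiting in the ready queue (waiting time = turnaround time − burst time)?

9

Gantt: | P7 0-7 | P5 7-10 | P3 10-16 | P1 16-24 | P2 24-33 | P4 33-44 | P6 44-55 |
Completion: P1=24  P2=33  P3=16  P4=44  P5=10  P6=55  P7=7
Turnaround (C−A): P1=22  P2=27  P3=15  P4=39  P5=5  P6=47  P7=7
Waiting(P3) = turnaround − burst = 15 − 6 = 9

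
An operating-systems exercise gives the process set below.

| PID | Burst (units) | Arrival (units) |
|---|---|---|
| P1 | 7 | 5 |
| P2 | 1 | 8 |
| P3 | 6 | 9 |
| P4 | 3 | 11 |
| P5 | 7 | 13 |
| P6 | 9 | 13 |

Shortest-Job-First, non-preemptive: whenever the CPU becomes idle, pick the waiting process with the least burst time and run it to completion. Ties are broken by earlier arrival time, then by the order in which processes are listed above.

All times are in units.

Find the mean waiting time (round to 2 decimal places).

6.33

Timeline: | idle 0-5 | P1 5-12 | P2 12-13 | P4 13-16 | P3 16-22 | P5 22-29 | P6 29-38 |
Completion: P1=12  P2=13  P3=22  P4=16  P5=29  P6=38
Turnaround (C−A): P1=7  P2=5  P3=13  P4=5  P5=16  P6=25
Waiting times: P1=0, P2=4, P3=7, P4=2, P5=9, P6=16
Average waiting = (0+4+7+2+9+16) / 6 = 38/6 = 6.33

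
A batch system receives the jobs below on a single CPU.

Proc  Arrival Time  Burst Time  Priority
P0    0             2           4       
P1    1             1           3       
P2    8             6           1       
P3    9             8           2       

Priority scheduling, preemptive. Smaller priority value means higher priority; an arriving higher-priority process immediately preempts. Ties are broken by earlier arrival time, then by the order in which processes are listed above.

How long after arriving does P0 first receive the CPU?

Gantt: | P0 0-1 | P1 1-2 | P0 2-3 | idle 3-8 | P2 8-14 | P3 14-22 |
Completion: P0=3  P1=2  P2=14  P3=22
Response(P0) = first start − arrival = 0 − 0 = 0

0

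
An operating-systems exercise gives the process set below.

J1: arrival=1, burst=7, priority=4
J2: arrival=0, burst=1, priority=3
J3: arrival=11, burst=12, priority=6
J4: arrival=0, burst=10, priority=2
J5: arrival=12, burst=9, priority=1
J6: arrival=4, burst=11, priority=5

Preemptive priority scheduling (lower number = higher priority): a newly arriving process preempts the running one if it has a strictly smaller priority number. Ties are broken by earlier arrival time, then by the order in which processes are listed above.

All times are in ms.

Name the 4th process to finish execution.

J1

Gantt: | J4 0-10 | J2 10-11 | J1 11-12 | J5 12-21 | J1 21-27 | J6 27-38 | J3 38-50 |
Completion: J1=27  J2=11  J3=50  J4=10  J5=21  J6=38
Finish order: J4 → J2 → J5 → J1 → J6 → J3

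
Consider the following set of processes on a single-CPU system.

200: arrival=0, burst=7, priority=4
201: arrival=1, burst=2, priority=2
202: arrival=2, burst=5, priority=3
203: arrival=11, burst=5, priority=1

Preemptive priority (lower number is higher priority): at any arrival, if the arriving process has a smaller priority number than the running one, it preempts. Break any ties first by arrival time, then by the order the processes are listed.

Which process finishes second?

202

Gantt: | 200 0-1 | 201 1-3 | 202 3-8 | 200 8-11 | 203 11-16 | 200 16-19 |
Completion: 200=19  201=3  202=8  203=16
Turnaround (C−A): 200=19  201=2  202=6  203=5
Finish order: 201 → 202 → 203 → 200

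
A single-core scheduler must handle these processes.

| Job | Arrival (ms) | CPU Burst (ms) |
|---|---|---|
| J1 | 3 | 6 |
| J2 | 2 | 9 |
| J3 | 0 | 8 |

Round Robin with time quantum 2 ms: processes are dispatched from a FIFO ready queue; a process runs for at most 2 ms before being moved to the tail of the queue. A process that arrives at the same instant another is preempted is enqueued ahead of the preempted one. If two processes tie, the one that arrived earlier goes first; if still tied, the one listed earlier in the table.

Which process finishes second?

Gantt: | J3 0-2 | J2 2-4 | J3 4-6 | J1 6-8 | J2 8-10 | J3 10-12 | J1 12-14 | J2 14-16 | J3 16-18 | J1 18-20 | J2 20-23 |
Completion: J1=20  J2=23  J3=18
Finish order: J3 → J1 → J2

J1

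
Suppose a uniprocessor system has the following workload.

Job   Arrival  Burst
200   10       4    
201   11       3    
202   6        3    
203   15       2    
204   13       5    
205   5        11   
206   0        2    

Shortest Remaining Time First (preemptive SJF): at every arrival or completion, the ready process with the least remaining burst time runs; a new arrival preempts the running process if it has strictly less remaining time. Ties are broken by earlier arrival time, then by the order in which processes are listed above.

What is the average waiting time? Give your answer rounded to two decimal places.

4.00

Timeline: | 206 0-2 | idle 2-5 | 205 5-6 | 202 6-9 | 205 9-10 | 200 10-14 | 201 14-17 | 203 17-19 | 204 19-24 | 205 24-33 |
Completion: 200=14  201=17  202=9  203=19  204=24  205=33  206=2
Waiting times: 200=0, 201=3, 202=0, 203=2, 204=6, 205=17, 206=0
Average waiting = (0+3+0+2+6+17+0) / 7 = 28/7 = 4.00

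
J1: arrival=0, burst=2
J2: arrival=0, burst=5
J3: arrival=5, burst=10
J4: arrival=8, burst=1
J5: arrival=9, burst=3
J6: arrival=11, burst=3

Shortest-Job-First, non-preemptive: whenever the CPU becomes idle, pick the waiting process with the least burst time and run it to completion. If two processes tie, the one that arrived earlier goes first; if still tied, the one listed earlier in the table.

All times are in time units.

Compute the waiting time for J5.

Gantt: | J1 0-2 | J2 2-7 | J3 7-17 | J4 17-18 | J5 18-21 | J6 21-24 |
Completion: J1=2  J2=7  J3=17  J4=18  J5=21  J6=24
Turnaround (C−A): J1=2  J2=7  J3=12  J4=10  J5=12  J6=13
Waiting(J5) = turnaround − burst = 12 − 3 = 9

9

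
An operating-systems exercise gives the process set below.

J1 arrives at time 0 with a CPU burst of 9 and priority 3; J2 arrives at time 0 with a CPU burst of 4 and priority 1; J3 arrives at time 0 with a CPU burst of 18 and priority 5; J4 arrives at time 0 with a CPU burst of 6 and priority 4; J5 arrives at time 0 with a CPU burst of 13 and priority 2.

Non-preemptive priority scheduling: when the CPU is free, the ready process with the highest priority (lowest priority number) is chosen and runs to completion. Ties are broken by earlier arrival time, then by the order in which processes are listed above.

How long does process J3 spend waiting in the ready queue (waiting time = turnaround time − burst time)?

Gantt: | J2 0-4 | J5 4-17 | J1 17-26 | J4 26-32 | J3 32-50 |
Completion: J1=26  J2=4  J3=50  J4=32  J5=17
Turnaround (C−A): J1=26  J2=4  J3=50  J4=32  J5=17
Waiting(J3) = turnaround − burst = 50 − 18 = 32

32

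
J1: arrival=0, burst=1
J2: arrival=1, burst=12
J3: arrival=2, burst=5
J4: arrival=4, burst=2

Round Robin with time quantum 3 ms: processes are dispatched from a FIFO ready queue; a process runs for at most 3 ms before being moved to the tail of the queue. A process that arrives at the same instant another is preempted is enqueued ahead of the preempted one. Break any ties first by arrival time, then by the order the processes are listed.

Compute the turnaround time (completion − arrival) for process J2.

19

Schedule: | J1 0-1 | J2 1-4 | J3 4-7 | J4 7-9 | J2 9-12 | J3 12-14 | J2 14-20 |
Completion: J1=1  J2=20  J3=14  J4=9
Turnaround (C−A): J1=1  J2=19  J3=12  J4=5
Turnaround(J2) = completion − arrival = 20 − 1 = 19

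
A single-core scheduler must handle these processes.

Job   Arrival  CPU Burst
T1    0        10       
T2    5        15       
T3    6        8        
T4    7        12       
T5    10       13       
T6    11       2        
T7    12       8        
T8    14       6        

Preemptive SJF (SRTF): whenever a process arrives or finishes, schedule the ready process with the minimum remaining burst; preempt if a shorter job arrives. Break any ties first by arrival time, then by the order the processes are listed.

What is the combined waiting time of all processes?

Timeline: | T1 0-10 | T3 10-11 | T6 11-13 | T3 13-20 | T8 20-26 | T7 26-34 | T4 34-46 | T5 46-59 | T2 59-74 |
Completion: T1=10  T2=74  T3=20  T4=46  T5=59  T6=13  T7=34  T8=26
Turnaround (C−A): T1=10  T2=69  T3=14  T4=39  T5=49  T6=2  T7=22  T8=12
Waiting = turnaround − burst: T1=0, T2=54, T3=6, T4=27, T5=36, T6=0, T7=14, T8=6
Total waiting = 0 + 54 + 6 + 27 + 36 + 0 + 14 + 6 = 143

143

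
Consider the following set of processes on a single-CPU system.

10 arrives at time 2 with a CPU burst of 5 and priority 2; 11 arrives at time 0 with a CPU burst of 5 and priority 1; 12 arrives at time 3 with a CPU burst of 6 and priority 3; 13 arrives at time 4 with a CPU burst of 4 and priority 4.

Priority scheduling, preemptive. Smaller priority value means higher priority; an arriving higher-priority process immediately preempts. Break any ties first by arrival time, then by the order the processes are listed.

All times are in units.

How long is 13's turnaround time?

16

Schedule: | 11 0-5 | 10 5-10 | 12 10-16 | 13 16-20 |
Completion: 10=10  11=5  12=16  13=20
Turnaround (C−A): 10=8  11=5  12=13  13=16
Turnaround(13) = completion − arrival = 20 − 4 = 16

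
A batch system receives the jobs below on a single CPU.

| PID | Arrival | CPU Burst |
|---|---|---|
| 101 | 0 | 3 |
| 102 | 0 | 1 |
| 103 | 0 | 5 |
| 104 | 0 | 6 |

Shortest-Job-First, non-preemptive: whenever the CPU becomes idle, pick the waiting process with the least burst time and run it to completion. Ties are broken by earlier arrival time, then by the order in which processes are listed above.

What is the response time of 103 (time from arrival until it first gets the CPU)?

4

Timeline: | 102 0-1 | 101 1-4 | 103 4-9 | 104 9-15 |
Completion: 101=4  102=1  103=9  104=15
Response(103) = first start − arrival = 4 − 0 = 4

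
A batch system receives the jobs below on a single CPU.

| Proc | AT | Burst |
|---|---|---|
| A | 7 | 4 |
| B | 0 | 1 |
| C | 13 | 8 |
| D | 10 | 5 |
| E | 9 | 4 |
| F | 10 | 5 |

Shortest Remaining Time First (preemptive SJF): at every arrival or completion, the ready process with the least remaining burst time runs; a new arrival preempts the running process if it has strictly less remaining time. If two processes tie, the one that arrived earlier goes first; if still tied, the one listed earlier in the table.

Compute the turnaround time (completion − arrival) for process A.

4

Timeline: | B 0-1 | idle 1-7 | A 7-11 | E 11-15 | D 15-20 | F 20-25 | C 25-33 |
Completion: A=11  B=1  C=33  D=20  E=15  F=25
Turnaround (C−A): A=4  B=1  C=20  D=10  E=6  F=15
Turnaround(A) = completion − arrival = 11 − 7 = 4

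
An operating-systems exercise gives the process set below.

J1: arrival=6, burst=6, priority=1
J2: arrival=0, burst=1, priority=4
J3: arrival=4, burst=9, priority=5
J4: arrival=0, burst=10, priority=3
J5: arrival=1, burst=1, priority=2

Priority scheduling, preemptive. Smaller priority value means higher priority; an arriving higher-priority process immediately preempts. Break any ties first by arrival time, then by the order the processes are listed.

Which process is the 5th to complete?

Schedule: | J4 0-1 | J5 1-2 | J4 2-6 | J1 6-12 | J4 12-17 | J2 17-18 | J3 18-27 |
Completion: J1=12  J2=18  J3=27  J4=17  J5=2
Finish order: J5 → J1 → J4 → J2 → J3

J3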